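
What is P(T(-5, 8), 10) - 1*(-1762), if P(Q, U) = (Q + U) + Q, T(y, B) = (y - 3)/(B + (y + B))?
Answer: 19476/11 ≈ 1770.5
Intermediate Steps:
T(y, B) = (-3 + y)/(y + 2*B) (T(y, B) = (-3 + y)/(B + (B + y)) = (-3 + y)/(y + 2*B))
P(Q, U) = U + 2*Q
P(T(-5, 8), 10) - 1*(-1762) = (10 + 2*((-3 - 5)/(-5 + 2*8))) - 1*(-1762) = (10 + 2*(-8/(-5 + 16))) + 1762 = (10 + 2*(-8/11)) + 1762 = (10 - 16/11) + 1762 = 94/11 + 1762 = 19476/11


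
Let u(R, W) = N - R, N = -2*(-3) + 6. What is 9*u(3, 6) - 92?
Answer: -11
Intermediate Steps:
N = 12 (N = 6 + 6 = 12)
u(R, W) = 12 - R
9*u(3, 6) - 92 = 9*(12 - 1*3) - 92 = 9*(12 - 3) - 92 = 9*9 - 92 = 81 - 92 = -11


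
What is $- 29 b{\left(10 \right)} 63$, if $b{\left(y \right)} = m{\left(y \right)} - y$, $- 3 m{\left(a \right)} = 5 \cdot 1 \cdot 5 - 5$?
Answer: $30450$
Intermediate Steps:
$m{\left(a \right)} = - \frac{20}{3}$ ($m{\left(a \right)} = - \frac{5 \cdot 1 \cdot 5 - 5}{3} = - \frac{5 \cdot 5 - 5}{3} = - \frac{25 - 5}{3} = \left(- \frac{1}{3}\right) 20 = - \frac{20}{3}$)
$b{\left(y \right)} = - \frac{20}{3} - y$
$- 29 b{\left(10 \right)} 63 = - 29 \left(- \frac{20}{3} - 10\right) 63 = \left(-29\right) \left(- \frac{50}{3}\right) 63 = \frac{1450}{3} \cdot 63 = 30450$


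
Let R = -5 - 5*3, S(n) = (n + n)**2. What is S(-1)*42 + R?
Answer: 148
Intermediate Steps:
S(n) = 4*n**2 (S(n) = (2*n)**2 = 4*n**2)
R = -20 (R = -5 - 15 = -20)
S(-1)*42 + R = (4*(-1)**2)*42 - 20 = (4*1)*42 - 20 = 4*42 - 20 = 168 - 20 = 148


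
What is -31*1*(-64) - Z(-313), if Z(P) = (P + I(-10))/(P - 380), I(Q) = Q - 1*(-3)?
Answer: 1374592/693 ≈ 1983.5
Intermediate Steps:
I(Q) = 3 + Q (I(Q) = Q + 3 = 3 + Q)
Z(P) = (-7 + P)/(-380 + P) (Z(P) = (P + (3 - 10))/(P - 380) = (P - 7)/(-380 + P) = (-7 + P)/(-380 + P))
-31*1*(-64) - Z(-313) = -31*1*(-64) - (-7 - 313)/(-380 - 313) = -31*(-64) - (-320)/(-693) = 1984 - (-1)*(-320)/693 = 1984 - 1*320/693 = 1984 - 320/693 = 1374592/693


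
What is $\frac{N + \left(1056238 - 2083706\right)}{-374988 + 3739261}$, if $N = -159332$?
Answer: $- \frac{1186800}{3364273} \approx -0.35277$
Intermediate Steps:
$\frac{N + \left(1056238 - 2083706\right)}{-374988 + 3739261} = \frac{-159332 + \left(1056238 - 2083706\right)}{-374988 + 3739261} = \frac{-159332 + \left(1056238 - 2083706\right)}{3364273} = \left(-159332 - 1027468\right) \frac{1}{3364273} = \left(-1186800\right) \frac{1}{3364273} = - \frac{1186800}{3364273}$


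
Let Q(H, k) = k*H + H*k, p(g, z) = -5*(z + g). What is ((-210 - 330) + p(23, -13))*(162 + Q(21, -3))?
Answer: -21240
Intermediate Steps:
p(g, z) = -5*g - 5*z (p(g, z) = -5*(g + z) = -5*g - 5*z)
Q(H, k) = 2*H*k (Q(H, k) = H*k + H*k = 2*H*k)
((-210 - 330) + p(23, -13))*(162 + Q(21, -3)) = ((-210 - 330) + (-5*23 - 5*(-13)))*(162 + 2*21*(-3)) = (-540 + (-115 + 65))*(162 - 126) = (-540 - 50)*36 = -590*36 = -21240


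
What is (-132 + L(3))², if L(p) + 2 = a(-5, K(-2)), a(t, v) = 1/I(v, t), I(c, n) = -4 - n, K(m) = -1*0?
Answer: 17689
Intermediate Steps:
K(m) = 0
a(t, v) = 1/(-4 - t)
L(p) = -1 (L(p) = -2 - 1/(4 - 5) = -2 - 1/(-1) = -2 - 1*(-1) = -2 + 1 = -1)
(-132 + L(3))² = (-132 - 1)² = (-133)² = 17689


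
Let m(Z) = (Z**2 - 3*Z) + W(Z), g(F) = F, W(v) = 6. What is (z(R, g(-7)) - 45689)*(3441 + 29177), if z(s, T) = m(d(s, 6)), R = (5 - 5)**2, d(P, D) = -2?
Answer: -1489761914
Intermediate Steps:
m(Z) = 6 + Z**2 - 3*Z (m(Z) = (Z**2 - 3*Z) + 6 = 6 + Z**2 - 3*Z)
R = 0 (R = 0**2 = 0)
z(s, T) = 16 (z(s, T) = 6 + (-2)**2 - 3*(-2) = 6 + 4 + 6 = 16)
(z(R, g(-7)) - 45689)*(3441 + 29177) = (16 - 45689)*(3441 + 29177) = -45673*32618 = -1489761914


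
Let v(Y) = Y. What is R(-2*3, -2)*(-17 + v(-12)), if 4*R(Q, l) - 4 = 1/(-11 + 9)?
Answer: -203/8 ≈ -25.375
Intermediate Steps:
R(Q, l) = 7/8 (R(Q, l) = 1 + 1/(4*(-11 + 9)) = 1 + (1/4)/(-2) = 1 + (1/4)*(-1/2) = 1 - 1/8 = 7/8)
R(-2*3, -2)*(-17 + v(-12)) = 7*(-17 - 12)/8 = (7/8)*(-29) = -203/8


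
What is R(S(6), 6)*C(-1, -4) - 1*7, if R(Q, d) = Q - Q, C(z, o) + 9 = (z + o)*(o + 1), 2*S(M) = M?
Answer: -7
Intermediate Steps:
S(M) = M/2
C(z, o) = -9 + (1 + o)*(o + z) (C(z, o) = -9 + (z + o)*(o + 1) = -9 + (o + z)*(1 + o) = -9 + (1 + o)*(o + z))
R(Q, d) = 0
R(S(6), 6)*C(-1, -4) - 1*7 = 0*(-9 - 4 - 1 + (-4)² - 4*(-1)) - 1*7 = 0*(-9 - 4 - 1 + 16 + 4) - 7 = 0*6 - 7 = 0 - 7 = -7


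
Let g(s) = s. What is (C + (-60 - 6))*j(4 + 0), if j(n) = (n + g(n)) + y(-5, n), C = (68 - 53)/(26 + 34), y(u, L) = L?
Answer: -789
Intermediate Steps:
C = ¼ (C = 15/60 = 15*(1/60) = ¼ ≈ 0.25000)
j(n) = 3*n (j(n) = (n + n) + n = 2*n + n = 3*n)
(C + (-60 - 6))*j(4 + 0) = (¼ + (-60 - 6))*(3*(4 + 0)) = (¼ - 66)*(3*4) = -263/4*12 = -789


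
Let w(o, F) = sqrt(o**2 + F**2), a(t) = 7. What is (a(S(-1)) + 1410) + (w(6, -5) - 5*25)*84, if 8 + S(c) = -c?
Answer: -9083 + 84*sqrt(61) ≈ -8426.9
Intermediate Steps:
S(c) = -8 - c
w(o, F) = sqrt(F**2 + o**2)
(a(S(-1)) + 1410) + (w(6, -5) - 5*25)*84 = (7 + 1410) + (sqrt((-5)**2 + 6**2) - 5*25)*84 = 1417 + (sqrt(25 + 36) - 125)*84 = 1417 + (sqrt(61) - 125)*84 = 1417 + (-125 + sqrt(61))*84 = 1417 + (-10500 + 84*sqrt(61)) = -9083 + 84*sqrt(61)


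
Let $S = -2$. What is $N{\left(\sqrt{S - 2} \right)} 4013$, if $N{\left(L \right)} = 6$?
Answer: $24078$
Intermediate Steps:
$N{\left(\sqrt{S - 2} \right)} 4013 = 6 \cdot 4013 = 24078$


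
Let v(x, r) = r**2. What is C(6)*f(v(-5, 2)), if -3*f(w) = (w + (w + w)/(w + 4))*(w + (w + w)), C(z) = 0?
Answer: 0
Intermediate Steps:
f(w) = -w*(w + 2*w/(4 + w)) (f(w) = -(w + (w + w)/(w + 4))*(w + (w + w))/3 = -(w + (2*w)/(4 + w))*(w + 2*w)/3 = -(w + 2*w/(4 + w))*3*w/3 = -w*(w + 2*w/(4 + w)))
C(6)*f(v(-5, 2)) = 0*((2**2)**2*(-6 - 1*2**2)/(4 + 2**2)) = 0*(4**2*(-6 - 1*4)/(4 + 4)) = 0*(16*(-6 - 4)/8) = 0*(16*(1/8)*(-10)) = 0*(-20) = 0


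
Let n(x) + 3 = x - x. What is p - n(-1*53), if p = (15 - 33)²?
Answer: 327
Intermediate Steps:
n(x) = -3 (n(x) = -3 + (x - x) = -3 + 0 = -3)
p = 324 (p = (-18)² = 324)
p - n(-1*53) = 324 - 1*(-3) = 324 + 3 = 327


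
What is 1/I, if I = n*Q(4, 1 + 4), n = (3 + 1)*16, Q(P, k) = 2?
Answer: 1/128 ≈ 0.0078125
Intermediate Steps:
n = 64 (n = 4*16 = 64)
I = 128 (I = 64*2 = 128)
1/I = 1/128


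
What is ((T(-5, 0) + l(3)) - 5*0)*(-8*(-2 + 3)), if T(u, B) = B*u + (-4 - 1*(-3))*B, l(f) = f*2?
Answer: -48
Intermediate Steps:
l(f) = 2*f
T(u, B) = -B + B*u (T(u, B) = B*u + (-4 + 3)*B = B*u - B = -B + B*u)
((T(-5, 0) + l(3)) - 5*0)*(-8*(-2 + 3)) = ((0*(-1 - 5) + 2*3) - 5*0)*(-8*(-2 + 3)) = ((0*(-6) + 6) - 1*0)*(-8*1) = ((0 + 6) + 0)*(-8) = (6 + 0)*(-8) = 6*(-8) = -48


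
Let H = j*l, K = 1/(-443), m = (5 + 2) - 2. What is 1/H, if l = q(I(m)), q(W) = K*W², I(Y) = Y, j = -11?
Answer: 443/275 ≈ 1.6109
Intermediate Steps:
m = 5 (m = 7 - 2 = 5)
K = -1/443 ≈ -0.0022573
q(W) = -W²/443
l = -25/443 (l = -1/443*5² = -1/443*25 = -25/443 ≈ -0.056433)
H = 275/443 (H = -11*(-25/443) = 275/443 ≈ 0.62077)
1/H = 1/(275/443) = 443/275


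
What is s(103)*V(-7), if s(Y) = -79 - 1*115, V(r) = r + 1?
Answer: 1164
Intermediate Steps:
V(r) = 1 + r
s(Y) = -194 (s(Y) = -79 - 115 = -194)
s(103)*V(-7) = -194*(1 - 7) = -194*(-6) = 1164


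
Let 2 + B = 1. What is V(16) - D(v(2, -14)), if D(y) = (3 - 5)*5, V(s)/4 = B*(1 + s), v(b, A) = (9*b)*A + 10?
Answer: -58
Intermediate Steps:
B = -1 (B = -2 + 1 = -1)
v(b, A) = 10 + 9*A*b (v(b, A) = 9*A*b + 10 = 10 + 9*A*b)
V(s) = -4 - 4*s (V(s) = 4*(-(1 + s)) = 4*(-1 - s) = -4 - 4*s)
D(y) = -10 (D(y) = -2*5 = -10)
V(16) - D(v(2, -14)) = (-4 - 4*16) - 1*(-10) = (-4 - 64) + 10 = -68 + 10 = -58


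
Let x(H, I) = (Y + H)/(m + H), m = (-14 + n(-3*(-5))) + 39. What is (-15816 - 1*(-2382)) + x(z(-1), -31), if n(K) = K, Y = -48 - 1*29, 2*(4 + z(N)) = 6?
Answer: -13436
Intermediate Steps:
z(N) = -1 (z(N) = -4 + (½)*6 = -4 + 3 = -1)
Y = -77 (Y = -48 - 29 = -77)
m = 40 (m = (-14 - 3*(-5)) + 39 = (-14 + 15) + 39 = 1 + 39 = 40)
x(H, I) = (-77 + H)/(40 + H)
(-15816 - 1*(-2382)) + x(z(-1), -31) = (-15816 - 1*(-2382)) + (-77 - 1)/(40 - 1) = (-15816 + 2382) - 78/39 = -13434 + (1/39)*(-78) = -13434 - 2 = -13436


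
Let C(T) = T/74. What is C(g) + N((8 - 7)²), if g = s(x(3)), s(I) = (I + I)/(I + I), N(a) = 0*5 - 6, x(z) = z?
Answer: -443/74 ≈ -5.9865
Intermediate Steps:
N(a) = -6 (N(a) = 0 - 6 = -6)
s(I) = 1 (s(I) = (2*I)/((2*I)) = (2*I)*(1/(2*I)) = 1)
g = 1
C(T) = T/74 (C(T) = T*(1/74) = T/74)
C(g) + N((8 - 7)²) = (1/74)*1 - 6 = 1/74 - 6 = -443/74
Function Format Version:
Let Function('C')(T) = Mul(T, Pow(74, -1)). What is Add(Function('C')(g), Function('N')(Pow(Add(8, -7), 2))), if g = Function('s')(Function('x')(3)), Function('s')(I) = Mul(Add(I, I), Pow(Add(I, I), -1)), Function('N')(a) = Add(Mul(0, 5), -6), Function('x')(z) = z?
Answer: Rational(-443, 74) ≈ -5.9865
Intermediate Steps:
Function('N')(a) = -6 (Function('N')(a) = Add(0, -6) = -6)
Function('s')(I) = 1 (Function('s')(I) = Mul(Mul(2, I), Pow(Mul(2, I), -1)) = Mul(Mul(2, I), Mul(Rational(1, 2), Pow(I, -1))) = 1)
g = 1
Function('C')(T) = Mul(Rational(1, 74), T) (Function('C')(T) = Mul(T, Rational(1, 74)) = Mul(Rational(1, 74), T))
Add(Function('C')(g), Function('N')(Pow(Add(8, -7), 2))) = Add(Mul(Rational(1, 74), 1), -6) = Add(Rational(1, 74), -6) = Rational(-443, 74)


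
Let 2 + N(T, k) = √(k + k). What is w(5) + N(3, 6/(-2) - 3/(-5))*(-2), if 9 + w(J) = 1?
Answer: -4 - 4*I*√30/5 ≈ -4.0 - 4.3818*I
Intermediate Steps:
N(T, k) = -2 + √2*√k (N(T, k) = -2 + √(k + k) = -2 + √(2*k) = -2 + √2*√k)
w(J) = -8 (w(J) = -9 + 1 = -8)
w(5) + N(3, 6/(-2) - 3/(-5))*(-2) = -8 + (-2 + √2*√(6/(-2) - 3/(-5)))*(-2) = -8 + (-2 + √2*√(6*(-½) - 3*(-⅕)))*(-2) = -8 + (-2 + √2*√(-3 + ⅗))*(-2) = -8 + (-2 + √2*√(-12/5))*(-2) = -8 + (-2 + √2*(2*I*√15/5))*(-2) = -8 + (-2 + 2*I*√30/5)*(-2) = -8 + (4 - 4*I*√30/5) = -4 - 4*I*√30/5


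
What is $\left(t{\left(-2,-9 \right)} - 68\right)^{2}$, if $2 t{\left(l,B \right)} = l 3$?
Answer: $5041$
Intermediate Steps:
$t{\left(l,B \right)} = \frac{3 l}{2}$ ($t{\left(l,B \right)} = \frac{l 3}{2} = \frac{3 l}{2}$)
$\left(t{\left(-2,-9 \right)} - 68\right)^{2} = \left(\frac{3}{2} \left(-2\right) - 68\right)^{2} = \left(-3 - 68\right)^{2} = \left(-71\right)^{2} = 5041$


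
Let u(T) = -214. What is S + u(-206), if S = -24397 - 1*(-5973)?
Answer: -18638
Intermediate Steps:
S = -18424 (S = -24397 + 5973 = -18424)
S + u(-206) = -18424 - 214 = -18638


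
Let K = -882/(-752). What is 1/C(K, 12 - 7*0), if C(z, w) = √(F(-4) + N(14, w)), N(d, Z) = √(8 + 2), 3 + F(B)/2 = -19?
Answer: -I/√(44 - √10) ≈ -0.15648*I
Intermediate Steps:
K = 441/376 (K = -882*(-1/752) = 441/376 ≈ 1.1729)
F(B) = -44 (F(B) = -6 + 2*(-19) = -6 - 38 = -44)
N(d, Z) = √10
C(z, w) = √(-44 + √10)
1/C(K, 12 - 7*0) = 1/(√(-44 + √10)) = (-44 + √10)^(-½)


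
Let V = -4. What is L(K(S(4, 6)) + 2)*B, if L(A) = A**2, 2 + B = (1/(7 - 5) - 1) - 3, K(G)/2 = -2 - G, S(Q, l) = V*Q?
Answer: -4950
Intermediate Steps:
S(Q, l) = -4*Q
K(G) = -4 - 2*G (K(G) = 2*(-2 - G) = -4 - 2*G)
B = -11/2 (B = -2 + ((1/(7 - 5) - 1) - 3) = -2 + ((1/2 - 1) - 3) = -2 + (-1/2 - 3) = -2 - 7/2 = -11/2 ≈ -5.5000)
L(K(S(4, 6)) + 2)*B = ((-4 - (-8)*4) + 2)**2*(-11/2) = ((-4 - 2*(-16)) + 2)**2*(-11/2) = ((-4 + 32) + 2)**2*(-11/2) = (28 + 2)**2*(-11/2) = 30**2*(-11/2) = 900*(-11/2) = -4950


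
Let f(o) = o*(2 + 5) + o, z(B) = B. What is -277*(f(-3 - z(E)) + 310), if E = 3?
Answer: -72574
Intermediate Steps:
f(o) = 8*o (f(o) = o*7 + o = 7*o + o = 8*o)
-277*(f(-3 - z(E)) + 310) = -277*(8*(-3 - 1*3) + 310) = -277*(8*(-3 - 3) + 310) = -277*(8*(-6) + 310) = -277*(-48 + 310) = -277*262 = -72574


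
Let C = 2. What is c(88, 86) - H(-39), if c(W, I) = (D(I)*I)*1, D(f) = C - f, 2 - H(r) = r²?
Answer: -5705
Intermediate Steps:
H(r) = 2 - r²
D(f) = 2 - f
c(W, I) = I*(2 - I) (c(W, I) = ((2 - I)*I)*1 = (I*(2 - I))*1 = I*(2 - I))
c(88, 86) - H(-39) = 86*(2 - 1*86) - (2 - 1*(-39)²) = 86*(2 - 86) - (2 - 1*1521) = 86*(-84) - (2 - 1521) = -7224 - 1*(-1519) = -7224 + 1519 = -5705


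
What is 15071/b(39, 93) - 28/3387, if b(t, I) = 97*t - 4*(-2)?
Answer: 50939329/12840117 ≈ 3.9672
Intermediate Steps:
b(t, I) = 8 + 97*t (b(t, I) = 97*t + 8 = 8 + 97*t)
15071/b(39, 93) - 28/3387 = 15071/(8 + 97*39) - 28/3387 = 15071/(8 + 3783) - 28*1/3387 = 15071/3791 - 28/3387 = 50939329/12840117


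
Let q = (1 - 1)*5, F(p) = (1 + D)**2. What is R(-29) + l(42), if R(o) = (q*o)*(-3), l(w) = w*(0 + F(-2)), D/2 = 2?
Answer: 1050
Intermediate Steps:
D = 4 (D = 2*2 = 4)
F(p) = 25 (F(p) = (1 + 4)**2 = 5**2 = 25)
l(w) = 25*w (l(w) = w*(0 + 25) = w*25 = 25*w)
q = 0 (q = 0*5 = 0)
R(o) = 0 (R(o) = (0*o)*(-3) = 0*(-3) = 0)
R(-29) + l(42) = 0 + 25*42 = 0 + 1050 = 1050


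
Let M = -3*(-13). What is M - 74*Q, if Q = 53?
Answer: -3883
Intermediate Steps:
M = 39
M - 74*Q = 39 - 74*53 = 39 - 3922 = -3883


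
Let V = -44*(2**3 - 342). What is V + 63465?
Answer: 78161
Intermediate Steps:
V = 14696 (V = -44*(8 - 342) = -44*(-334) = 14696)
V + 63465 = 14696 + 63465 = 78161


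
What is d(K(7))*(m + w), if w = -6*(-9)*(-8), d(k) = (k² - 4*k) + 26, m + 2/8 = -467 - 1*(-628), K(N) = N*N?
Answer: -2420635/4 ≈ -6.0516e+5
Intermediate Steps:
K(N) = N²
m = 643/4 (m = -¼ + (-467 - 1*(-628)) = -¼ + (-467 + 628) = -¼ + 161 = 643/4 ≈ 160.75)
d(k) = 26 + k² - 4*k
w = -432 (w = 54*(-8) = -432)
d(K(7))*(m + w) = (26 + (7²)² - 4*7²)*(643/4 - 432) = (26 + 49² - 4*49)*(-1085/4) = (26 + 2401 - 196)*(-1085/4) = 2231*(-1085/4) = -2420635/4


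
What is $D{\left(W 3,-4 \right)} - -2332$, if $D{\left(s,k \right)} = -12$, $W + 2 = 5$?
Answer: $2320$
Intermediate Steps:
$W = 3$ ($W = -2 + 5 = 3$)
$D{\left(W 3,-4 \right)} - -2332 = -12 - -2332 = -12 + 2332 = 2320$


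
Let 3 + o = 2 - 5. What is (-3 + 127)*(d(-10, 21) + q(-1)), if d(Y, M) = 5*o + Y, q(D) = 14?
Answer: -3224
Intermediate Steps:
o = -6 (o = -3 + (2 - 5) = -3 - 3 = -6)
d(Y, M) = -30 + Y (d(Y, M) = 5*(-6) + Y = -30 + Y)
(-3 + 127)*(d(-10, 21) + q(-1)) = (-3 + 127)*((-30 - 10) + 14) = 124*(-40 + 14) = 124*(-26) = -3224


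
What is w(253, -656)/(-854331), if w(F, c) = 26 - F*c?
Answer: -165994/854331 ≈ -0.19430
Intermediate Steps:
w(F, c) = 26 - F*c
w(253, -656)/(-854331) = (26 - 1*253*(-656))/(-854331) = (26 + 165968)*(-1/854331) = 165994*(-1/854331) = -165994/854331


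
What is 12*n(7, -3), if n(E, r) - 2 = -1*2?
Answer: 0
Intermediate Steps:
n(E, r) = 0 (n(E, r) = 2 - 1*2 = 2 - 2 = 0)
12*n(7, -3) = 12*0 = 0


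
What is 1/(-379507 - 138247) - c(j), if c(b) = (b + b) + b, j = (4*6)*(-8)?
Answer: 298226303/517754 ≈ 576.00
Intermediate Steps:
j = -192 (j = 24*(-8) = -192)
c(b) = 3*b (c(b) = 2*b + b = 3*b)
1/(-379507 - 138247) - c(j) = 1/(-379507 - 138247) - 3*(-192) = 1/(-517754) - 1*(-576) = -1/517754 + 576 = 298226303/517754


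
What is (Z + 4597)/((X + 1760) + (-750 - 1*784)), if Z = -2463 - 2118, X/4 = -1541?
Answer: -8/2969 ≈ -0.0026945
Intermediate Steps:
X = -6164 (X = 4*(-1541) = -6164)
Z = -4581
(Z + 4597)/((X + 1760) + (-750 - 1*784)) = (-4581 + 4597)/((-6164 + 1760) + (-750 - 1*784)) = 16/(-4404 + (-750 - 784)) = 16/(-4404 - 1534) = 16/(-5938) = 16*(-1/5938) = -8/2969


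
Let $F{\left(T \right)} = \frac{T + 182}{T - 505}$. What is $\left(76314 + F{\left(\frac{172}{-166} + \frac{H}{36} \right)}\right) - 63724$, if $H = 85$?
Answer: $\frac{18947163015}{1504981} \approx 12590.0$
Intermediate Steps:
$F{\left(T \right)} = \frac{182 + T}{-505 + T}$
$\left(76314 + F{\left(\frac{172}{-166} + \frac{H}{36} \right)}\right) - 63724 = \left(76314 + \frac{182 + \left(\frac{172}{-166} + \frac{85}{36}\right)}{-505 + \left(\frac{172}{-166} + \frac{85}{36}\right)}\right) - 63724 = \left(76314 + \frac{182 + \left(172 \left(- \frac{1}{166}\right) + 85 \cdot \frac{1}{36}\right)}{-505 + \left(172 \left(- \frac{1}{166}\right) + 85 \cdot \frac{1}{36}\right)}\right) - 63724 = \left(76314 + \frac{182 + \left(- \frac{86}{83} + \frac{85}{36}\right)}{-505 + \left(- \frac{86}{83} + \frac{85}{36}\right)}\right) - 63724 = \left(76314 + \frac{182 + \frac{3959}{2988}}{-505 + \frac{3959}{2988}}\right) - 63724 = \left(76314 + \frac{1}{- \frac{1504981}{2988}} \cdot \frac{547775}{2988}\right) - 63724 = \left(76314 - \frac{547775}{1504981}\right) - 63724 = \frac{114850572259}{1504981} - 63724 = \frac{18947163015}{1504981}$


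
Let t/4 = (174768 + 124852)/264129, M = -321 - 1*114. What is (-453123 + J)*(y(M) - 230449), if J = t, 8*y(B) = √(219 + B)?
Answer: 27580534164157763/264129 - 119681726387*I*√6/352172 ≈ 1.0442e+11 - 8.3243e+5*I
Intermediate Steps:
M = -435 (M = -321 - 114 = -435)
y(B) = √(219 + B)/8
t = 1198480/264129 (t = 4*((174768 + 124852)/264129) = 4*(299620*(1/264129)) = 4*(299620/264129) = 1198480/264129 ≈ 4.5375)
J = 1198480/264129 ≈ 4.5375
(-453123 + J)*(y(M) - 230449) = (-453123 + 1198480/264129)*(√(219 - 435)/8 - 230449) = -119681726387*(√(-216)/8 - 230449)/264129 = -119681726387*((6*I*√6)/8 - 230449)/264129 = -119681726387*(3*I*√6/4 - 230449)/264129 = -119681726387*(-230449 + 3*I*√6/4)/264129 = 27580534164157763/264129 - 119681726387*I*√6/352172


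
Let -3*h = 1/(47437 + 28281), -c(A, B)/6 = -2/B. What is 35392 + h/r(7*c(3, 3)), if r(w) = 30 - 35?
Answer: 40197171841/1135770 ≈ 35392.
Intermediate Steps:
c(A, B) = 12/B (c(A, B) = -(-12)/B = 12/B)
r(w) = -5
h = -1/227154 (h = -1/(3*(47437 + 28281)) = -⅓/75718 = -⅓*1/75718 = -1/227154 ≈ -4.4023e-6)
35392 + h/r(7*c(3, 3)) = 35392 - 1/227154/(-5) = 35392 - 1/227154*(-⅕) = 35392 + 1/1135770 = 40197171841/1135770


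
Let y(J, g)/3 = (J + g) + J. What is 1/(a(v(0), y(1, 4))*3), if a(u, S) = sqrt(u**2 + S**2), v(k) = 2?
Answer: sqrt(82)/492 ≈ 0.018405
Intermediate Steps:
y(J, g) = 3*g + 6*J (y(J, g) = 3*((J + g) + J) = 3*(g + 2*J) = 3*g + 6*J)
a(u, S) = sqrt(S**2 + u**2)
1/(a(v(0), y(1, 4))*3) = 1/(sqrt((3*4 + 6*1)**2 + 2**2)*3) = 1/(sqrt((12 + 6)**2 + 4)*3) = 1/(sqrt(18**2 + 4)*3) = 1/(sqrt(324 + 4)*3) = 1/(sqrt(328)*3) = 1/((2*sqrt(82))*3) = 1/(6*sqrt(82)) = sqrt(82)/492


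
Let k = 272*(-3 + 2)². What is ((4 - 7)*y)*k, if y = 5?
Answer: -4080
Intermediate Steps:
k = 272 (k = 272*(-1)² = 272*1 = 272)
((4 - 7)*y)*k = ((4 - 7)*5)*272 = -3*5*272 = -15*272 = -4080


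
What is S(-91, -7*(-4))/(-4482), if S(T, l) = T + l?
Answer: 7/498 ≈ 0.014056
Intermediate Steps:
S(-91, -7*(-4))/(-4482) = (-91 - 7*(-4))/(-4482) = (-91 + 28)*(-1/4482) = -63*(-1/4482) = 7/498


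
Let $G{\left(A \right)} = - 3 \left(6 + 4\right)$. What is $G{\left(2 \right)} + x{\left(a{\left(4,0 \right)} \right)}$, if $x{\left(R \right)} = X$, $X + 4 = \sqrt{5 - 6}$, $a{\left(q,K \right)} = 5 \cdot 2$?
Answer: $-34 + i \approx -34.0 + 1.0 i$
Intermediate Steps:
$a{\left(q,K \right)} = 10$
$G{\left(A \right)} = -30$ ($G{\left(A \right)} = \left(-3\right) 10 = -30$)
$X = -4 + i$ ($X = -4 + \sqrt{5 - 6} = -4 + \sqrt{-1} = -4 + i \approx -4.0 + 1.0 i$)
$x{\left(R \right)} = -4 + i$
$G{\left(2 \right)} + x{\left(a{\left(4,0 \right)} \right)} = -30 - \left(4 - i\right) = -34 + i$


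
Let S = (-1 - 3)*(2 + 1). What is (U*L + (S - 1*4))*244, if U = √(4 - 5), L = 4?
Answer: -3904 + 976*I ≈ -3904.0 + 976.0*I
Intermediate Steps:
S = -12 (S = -4*3 = -12)
U = I (U = √(-1) = I ≈ 1.0*I)
(U*L + (S - 1*4))*244 = (I*4 + (-12 - 1*4))*244 = (4*I + (-12 - 4))*244 = (4*I - 16)*244 = (-16 + 4*I)*244 = -3904 + 976*I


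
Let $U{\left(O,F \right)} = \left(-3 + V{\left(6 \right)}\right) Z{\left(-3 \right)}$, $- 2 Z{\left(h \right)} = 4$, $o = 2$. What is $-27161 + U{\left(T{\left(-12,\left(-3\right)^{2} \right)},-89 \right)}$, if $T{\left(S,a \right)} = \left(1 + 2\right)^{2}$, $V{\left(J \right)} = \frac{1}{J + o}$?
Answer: $- \frac{108621}{4} \approx -27155.0$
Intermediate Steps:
$Z{\left(h \right)} = -2$ ($Z{\left(h \right)} = \left(- \frac{1}{2}\right) 4 = -2$)
$V{\left(J \right)} = \frac{1}{2 + J}$ ($V{\left(J \right)} = \frac{1}{J + 2} = \frac{1}{2 + J}$)
$T{\left(S,a \right)} = 9$ ($T{\left(S,a \right)} = 3^{2} = 9$)
$U{\left(O,F \right)} = \frac{23}{4}$ ($U{\left(O,F \right)} = \left(-3 + \frac{1}{2 + 6}\right) \left(-2\right) = \left(-3 + \frac{1}{8}\right) \left(-2\right) = \left(- \frac{23}{8}\right) \left(-2\right) = \frac{23}{4}$)
$-27161 + U{\left(T{\left(-12,\left(-3\right)^{2} \right)},-89 \right)} = -27161 + \frac{23}{4} = - \frac{108621}{4}$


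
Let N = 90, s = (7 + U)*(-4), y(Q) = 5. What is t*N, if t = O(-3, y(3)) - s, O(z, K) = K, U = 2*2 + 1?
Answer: 4770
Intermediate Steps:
U = 5 (U = 4 + 1 = 5)
s = -48 (s = (7 + 5)*(-4) = 12*(-4) = -48)
t = 53 (t = 5 - 1*(-48) = 5 + 48 = 53)
t*N = 53*90 = 4770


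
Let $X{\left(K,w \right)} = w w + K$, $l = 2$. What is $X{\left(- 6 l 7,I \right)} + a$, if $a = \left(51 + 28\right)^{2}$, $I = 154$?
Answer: $29873$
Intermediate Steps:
$a = 6241$ ($a = 79^{2} = 6241$)
$X{\left(K,w \right)} = K + w^{2}$ ($X{\left(K,w \right)} = w^{2} + K = K + w^{2}$)
$X{\left(- 6 l 7,I \right)} + a = \left(\left(-6\right) 2 \cdot 7 + 154^{2}\right) + 6241 = \left(\left(-12\right) 7 + 23716\right) + 6241 = \left(-84 + 23716\right) + 6241 = 23632 + 6241 = 29873$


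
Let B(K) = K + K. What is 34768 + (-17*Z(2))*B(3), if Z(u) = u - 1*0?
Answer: 34564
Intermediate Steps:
B(K) = 2*K
Z(u) = u (Z(u) = u + 0 = u)
34768 + (-17*Z(2))*B(3) = 34768 + (-17*2)*(2*3) = 34768 - 34*6 = 34768 - 204 = 34564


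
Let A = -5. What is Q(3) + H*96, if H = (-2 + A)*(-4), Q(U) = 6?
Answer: 2694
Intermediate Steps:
H = 28 (H = (-2 - 5)*(-4) = -7*(-4) = 28)
Q(3) + H*96 = 6 + 28*96 = 6 + 2688 = 2694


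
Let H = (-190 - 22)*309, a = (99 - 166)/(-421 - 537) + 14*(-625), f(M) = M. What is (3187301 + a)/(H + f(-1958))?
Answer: -3045051925/64632428 ≈ -47.113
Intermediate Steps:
a = -8382433/958 (a = -67/(-958) - 8750 = -67*(-1/958) - 8750 = 67/958 - 8750 = -8382433/958 ≈ -8749.9)
H = -65508 (H = -212*309 = -65508)
(3187301 + a)/(H + f(-1958)) = (3187301 - 8382433/958)/(-65508 - 1958) = (3045051925/958)/(-67466) = (3045051925/958)*(-1/67466) = -3045051925/64632428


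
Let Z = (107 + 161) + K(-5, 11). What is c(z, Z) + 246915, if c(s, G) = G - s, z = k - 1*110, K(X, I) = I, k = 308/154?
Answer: 247302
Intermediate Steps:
k = 2 (k = 308*(1/154) = 2)
Z = 279 (Z = (107 + 161) + 11 = 268 + 11 = 279)
z = -108 (z = 2 - 1*110 = 2 - 110 = -108)
c(z, Z) + 246915 = (279 - 1*(-108)) + 246915 = (279 + 108) + 246915 = 387 + 246915 = 247302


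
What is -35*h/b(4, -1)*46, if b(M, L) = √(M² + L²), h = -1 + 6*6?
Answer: -56350*√17/17 ≈ -13667.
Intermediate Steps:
h = 35 (h = -1 + 36 = 35)
b(M, L) = √(L² + M²)
-35*h/b(4, -1)*46 = -1225/(√((-1)² + 4²))*46 = -1225/(√(1 + 16))*46 = -1225/(√17)*46 = -1225*√17/17*46 = -56350*√17/17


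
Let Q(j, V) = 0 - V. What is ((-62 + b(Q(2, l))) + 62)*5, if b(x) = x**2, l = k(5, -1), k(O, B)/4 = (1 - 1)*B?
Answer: 0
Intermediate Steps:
k(O, B) = 0 (k(O, B) = 4*((1 - 1)*B) = 4*(0*B) = 4*0 = 0)
l = 0
Q(j, V) = -V
((-62 + b(Q(2, l))) + 62)*5 = ((-62 + (-1*0)**2) + 62)*5 = ((-62 + 0**2) + 62)*5 = ((-62 + 0) + 62)*5 = (-62 + 62)*5 = 0*5 = 0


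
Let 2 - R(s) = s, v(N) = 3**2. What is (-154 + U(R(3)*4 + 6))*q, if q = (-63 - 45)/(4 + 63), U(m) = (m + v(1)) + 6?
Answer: 14796/67 ≈ 220.84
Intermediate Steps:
v(N) = 9
R(s) = 2 - s
U(m) = 15 + m (U(m) = (m + 9) + 6 = (9 + m) + 6 = 15 + m)
q = -108/67 ≈ -1.6119
(-154 + U(R(3)*4 + 6))*q = (-154 + (15 + ((2 - 1*3)*4 + 6)))*(-108/67) = (-154 + (15 + ((2 - 3)*4 + 6)))*(-108/67) = (-154 + (15 + (-1*4 + 6)))*(-108/67) = (-154 + (15 + (-4 + 6)))*(-108/67) = (-154 + (15 + 2))*(-108/67) = (-154 + 17)*(-108/67) = -137*(-108/67) = 14796/67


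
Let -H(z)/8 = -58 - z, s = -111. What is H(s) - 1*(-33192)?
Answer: 32768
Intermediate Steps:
H(z) = 464 + 8*z (H(z) = -8*(-58 - z) = 464 + 8*z)
H(s) - 1*(-33192) = (464 + 8*(-111)) - 1*(-33192) = (464 - 888) + 33192 = -424 + 33192 = 32768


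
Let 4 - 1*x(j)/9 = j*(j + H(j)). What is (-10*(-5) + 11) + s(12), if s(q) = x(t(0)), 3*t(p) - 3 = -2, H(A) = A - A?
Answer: 96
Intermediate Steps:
H(A) = 0
t(p) = 1/3 (t(p) = 1 + (1/3)*(-2) = 1 - 2/3 = 1/3)
x(j) = 36 - 9*j**2 (x(j) = 36 - 9*j*(j + 0) = 36 - 9*j*j = 36 - 9*j**2)
s(q) = 35 (s(q) = 36 - 9*(1/3)**2 = 36 - 9*1/9 = 36 - 1 = 35)
(-10*(-5) + 11) + s(12) = (-10*(-5) + 11) + 35 = (50 + 11) + 35 = 61 + 35 = 96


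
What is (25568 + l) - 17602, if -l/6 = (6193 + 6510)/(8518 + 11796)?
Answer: 80872553/10157 ≈ 7962.3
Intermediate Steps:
l = -38109/10157 (l = -6*(6193 + 6510)/(8518 + 11796) = -76218/20314 = -6*12703/20314 = -38109/10157 ≈ -3.7520)
(25568 + l) - 17602 = (25568 - 38109/10157) - 17602 = 259656067/10157 - 17602 = 80872553/10157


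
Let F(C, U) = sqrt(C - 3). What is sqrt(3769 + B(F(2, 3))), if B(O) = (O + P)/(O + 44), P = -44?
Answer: sqrt(14137423066 + 170456*I)/1937 ≈ 61.384 + 0.00037006*I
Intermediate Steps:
F(C, U) = sqrt(-3 + C)
B(O) = (-44 + O)/(44 + O) (B(O) = (O - 44)/(O + 44) = (-44 + O)/(44 + O))
sqrt(3769 + B(F(2, 3))) = sqrt(3769 + (-44 + sqrt(-3 + 2))/(44 + sqrt(-3 + 2))) = sqrt(3769 + (-44 + sqrt(-1))/(44 + sqrt(-1))) = sqrt(3769 + (-44 + I)/(44 + I)) = sqrt(3769 + ((44 - I)/1937)*(-44 + I)) = sqrt(3769 + (-44 + I)*(44 - I)/1937)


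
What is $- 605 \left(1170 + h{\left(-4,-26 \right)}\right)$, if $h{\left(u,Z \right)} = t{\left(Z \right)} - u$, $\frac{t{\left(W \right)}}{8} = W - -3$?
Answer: $-598950$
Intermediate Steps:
$t{\left(W \right)} = 24 + 8 W$ ($t{\left(W \right)} = 8 \left(W - -3\right) = 8 \left(W + 3\right) = 8 \left(3 + W\right) = 24 + 8 W$)
$h{\left(u,Z \right)} = 24 - u + 8 Z$ ($h{\left(u,Z \right)} = \left(24 + 8 Z\right) - u = 24 - u + 8 Z$)
$- 605 \left(1170 + h{\left(-4,-26 \right)}\right) = - 605 \left(1170 + \left(24 - -4 + 8 \left(-26\right)\right)\right) = - 605 \left(1170 + \left(24 + 4 - 208\right)\right) = - 605 \left(1170 - 180\right) = \left(-605\right) 990 = -598950$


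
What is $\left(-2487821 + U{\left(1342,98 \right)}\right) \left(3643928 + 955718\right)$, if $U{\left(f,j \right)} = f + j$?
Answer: $-11436472421126$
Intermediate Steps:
$\left(-2487821 + U{\left(1342,98 \right)}\right) \left(3643928 + 955718\right) = \left(-2487821 + \left(1342 + 98\right)\right) \left(3643928 + 955718\right) = \left(-2487821 + 1440\right) 4599646 = \left(-2486381\right) 4599646 = -11436472421126$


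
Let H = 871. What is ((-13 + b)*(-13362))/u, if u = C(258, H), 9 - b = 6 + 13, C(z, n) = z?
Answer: 51221/43 ≈ 1191.2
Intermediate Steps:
b = -10 (b = 9 - (6 + 13) = 9 - 1*19 = 9 - 19 = -10)
u = 258
((-13 + b)*(-13362))/u = ((-13 - 10)*(-13362))/258 = -23*(-13362)*(1/258) = 307326*(1/258) = 51221/43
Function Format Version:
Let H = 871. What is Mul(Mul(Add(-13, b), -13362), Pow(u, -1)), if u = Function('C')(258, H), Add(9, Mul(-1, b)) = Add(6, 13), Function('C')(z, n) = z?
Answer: Rational(51221, 43) ≈ 1191.2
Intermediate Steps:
b = -10 (b = Add(9, Mul(-1, Add(6, 13))) = Add(9, Mul(-1, 19)) = Add(9, -19) = -10)
u = 258
Mul(Mul(Add(-13, b), -13362), Pow(u, -1)) = Mul(Mul(Add(-13, -10), -13362), Pow(258, -1)) = Mul(Mul(-23, -13362), Rational(1, 258)) = Mul(307326, Rational(1, 258)) = Rational(51221, 43)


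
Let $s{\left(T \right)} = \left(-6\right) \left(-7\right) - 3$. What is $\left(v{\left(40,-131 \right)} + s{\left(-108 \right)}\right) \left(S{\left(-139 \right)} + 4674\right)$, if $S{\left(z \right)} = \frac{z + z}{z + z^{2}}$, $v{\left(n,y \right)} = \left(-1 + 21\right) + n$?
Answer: $\frac{10642665}{23} \approx 4.6272 \cdot 10^{5}$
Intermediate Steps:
$v{\left(n,y \right)} = 20 + n$
$s{\left(T \right)} = 39$ ($s{\left(T \right)} = 42 - 3 = 39$)
$S{\left(z \right)} = \frac{2 z}{z + z^{2}}$
$\left(v{\left(40,-131 \right)} + s{\left(-108 \right)}\right) \left(S{\left(-139 \right)} + 4674\right) = \left(\left(20 + 40\right) + 39\right) \left(\frac{2}{1 - 139} + 4674\right) = \left(60 + 39\right) \left(\frac{2}{-138} + 4674\right) = 99 \left(2 \left(- \frac{1}{138}\right) + 4674\right) = 99 \left(- \frac{1}{69} + 4674\right) = 99 \cdot \frac{322505}{69} = \frac{10642665}{23}$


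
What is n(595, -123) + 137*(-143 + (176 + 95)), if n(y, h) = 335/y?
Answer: 2086851/119 ≈ 17537.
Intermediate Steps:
n(595, -123) + 137*(-143 + (176 + 95)) = 335/595 + 137*(-143 + (176 + 95)) = 335*(1/595) + 137*(-143 + 271) = 67/119 + 137*128 = 67/119 + 17536 = 2086851/119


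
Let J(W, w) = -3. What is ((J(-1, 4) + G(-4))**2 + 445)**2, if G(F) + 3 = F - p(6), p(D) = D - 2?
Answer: 410881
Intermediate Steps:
p(D) = -2 + D
G(F) = -7 + F (G(F) = -3 + (F - (-2 + 6)) = -3 + (F - 1*4) = -3 + (F - 4) = -3 + (-4 + F) = -7 + F)
((J(-1, 4) + G(-4))**2 + 445)**2 = ((-3 + (-7 - 4))**2 + 445)**2 = ((-3 - 11)**2 + 445)**2 = ((-14)**2 + 445)**2 = (196 + 445)**2 = 641**2 = 410881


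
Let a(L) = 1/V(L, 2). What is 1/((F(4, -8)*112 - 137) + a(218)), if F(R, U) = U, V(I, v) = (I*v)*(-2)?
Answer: -872/900777 ≈ -0.00096805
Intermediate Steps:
V(I, v) = -2*I*v
a(L) = -1/(4*L) (a(L) = 1/(-2*L*2) = 1/(-4*L) = -1/(4*L))
1/((F(4, -8)*112 - 137) + a(218)) = 1/((-8*112 - 137) - ¼/218) = 1/((-896 - 137) - ¼*1/218) = 1/(-1033 - 1/872) = 1/(-900777/872) = -872/900777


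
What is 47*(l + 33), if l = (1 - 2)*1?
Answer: 1504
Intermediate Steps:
l = -1 (l = -1*1 = -1)
47*(l + 33) = 47*(-1 + 33) = 47*32 = 1504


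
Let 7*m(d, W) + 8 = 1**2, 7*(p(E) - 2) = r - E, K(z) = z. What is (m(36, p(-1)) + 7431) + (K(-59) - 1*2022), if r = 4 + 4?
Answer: 5349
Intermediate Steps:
r = 8
p(E) = 22/7 - E/7 (p(E) = 2 + (8 - E)/7 = 2 + (8/7 - E/7) = 22/7 - E/7)
m(d, W) = -1 (m(d, W) = -8/7 + (1/7)*1**2 = -8/7 + (1/7)*1 = -8/7 + 1/7 = -1)
(m(36, p(-1)) + 7431) + (K(-59) - 1*2022) = (-1 + 7431) + (-59 - 1*2022) = 7430 + (-59 - 2022) = 7430 - 2081 = 5349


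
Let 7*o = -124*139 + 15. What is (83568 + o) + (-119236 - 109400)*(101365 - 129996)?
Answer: 45823108967/7 ≈ 6.5462e+9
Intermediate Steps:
o = -17221/7 (o = (-124*139 + 15)/7 = (-17236 + 15)/7 = (⅐)*(-17221) = -17221/7 ≈ -2460.1)
(83568 + o) + (-119236 - 109400)*(101365 - 129996) = (83568 - 17221/7) + (-119236 - 109400)*(101365 - 129996) = 567755/7 - 228636*(-28631) = 567755/7 + 6546077316 = 45823108967/7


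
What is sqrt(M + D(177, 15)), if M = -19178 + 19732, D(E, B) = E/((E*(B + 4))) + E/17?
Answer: 3*sqrt(6543334)/323 ≈ 23.758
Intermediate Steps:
D(E, B) = 1/(4 + B) + E/17 (D(E, B) = E/((E*(4 + B))) + E*(1/17) = E*(1/(E*(4 + B))) + E/17 = 1/(4 + B) + E/17)
M = 554
sqrt(M + D(177, 15)) = sqrt(554 + (17 + 4*177 + 15*177)/(17*(4 + 15))) = sqrt(554 + (1/17)*(17 + 708 + 2655)/19) = sqrt(554 + (1/17)*(1/19)*3380) = sqrt(554 + 3380/323) = sqrt(182322/323) = 3*sqrt(6543334)/323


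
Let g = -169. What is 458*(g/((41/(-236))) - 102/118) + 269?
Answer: 1077438481/2419 ≈ 4.4541e+5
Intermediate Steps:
458*(g/((41/(-236))) - 102/118) + 269 = 458*(-169/(41/(-236)) - 102/118) + 269 = 458*(-169/(41*(-1/236)) - 102*1/118) + 269 = 458*(-169/(-41/236) - 51/59) + 269 = 458*(-169*(-236/41) - 51/59) + 269 = 458*(39884/41 - 51/59) + 269 = 458*(2351065/2419) + 269 = 1076787770/2419 + 269 = 1077438481/2419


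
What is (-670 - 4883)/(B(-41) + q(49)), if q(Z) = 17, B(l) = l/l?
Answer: -617/2 ≈ -308.50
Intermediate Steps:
B(l) = 1
(-670 - 4883)/(B(-41) + q(49)) = (-670 - 4883)/(1 + 17) = -5553/18 = -5553*1/18 = -617/2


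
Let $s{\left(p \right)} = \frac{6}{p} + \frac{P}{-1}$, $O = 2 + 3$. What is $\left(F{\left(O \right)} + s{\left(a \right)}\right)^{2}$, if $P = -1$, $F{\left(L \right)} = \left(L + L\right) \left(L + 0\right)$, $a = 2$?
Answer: $2916$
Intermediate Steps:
$O = 5$
$F{\left(L \right)} = 2 L^{2}$ ($F{\left(L \right)} = 2 L L = 2 L^{2}$)
$s{\left(p \right)} = 1 + \frac{6}{p}$ ($s{\left(p \right)} = \frac{6}{p} - \frac{1}{-1} = \frac{6}{p} - -1 = \frac{6}{p} + 1 = 1 + \frac{6}{p}$)
$\left(F{\left(O \right)} + s{\left(a \right)}\right)^{2} = \left(2 \cdot 5^{2} + \frac{6 + 2}{2}\right)^{2} = \left(2 \cdot 25 + \frac{1}{2} \cdot 8\right)^{2} = \left(50 + 4\right)^{2} = 54^{2} = 2916$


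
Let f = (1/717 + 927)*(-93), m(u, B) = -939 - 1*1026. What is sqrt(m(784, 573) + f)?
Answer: I*sqrt(5036708705)/239 ≈ 296.94*I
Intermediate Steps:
m(u, B) = -1965 (m(u, B) = -939 - 1026 = -1965)
f = -20604460/239 (f = (1/717 + 927)*(-93) = (664660/717)*(-93) = -20604460/239 ≈ -86211.)
sqrt(m(784, 573) + f) = sqrt(-1965 - 20604460/239) = sqrt(-21074095/239) = I*sqrt(5036708705)/239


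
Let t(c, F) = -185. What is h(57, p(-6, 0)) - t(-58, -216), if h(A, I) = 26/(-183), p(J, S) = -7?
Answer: 33829/183 ≈ 184.86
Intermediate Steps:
h(A, I) = -26/183 (h(A, I) = 26*(-1/183) = -26/183)
h(57, p(-6, 0)) - t(-58, -216) = -26/183 - 1*(-185) = -26/183 + 185 = 33829/183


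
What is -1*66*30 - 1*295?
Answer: -2275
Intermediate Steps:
-1*66*30 - 1*295 = -66*30 - 295 = -1980 - 295 = -2275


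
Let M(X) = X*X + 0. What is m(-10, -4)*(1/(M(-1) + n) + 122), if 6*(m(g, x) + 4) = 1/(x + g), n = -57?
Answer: -767349/1568 ≈ -489.38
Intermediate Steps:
M(X) = X² (M(X) = X² + 0 = X²)
m(g, x) = -4 + 1/(6*(g + x)) (m(g, x) = -4 + 1/(6*(x + g)) = -4 + 1/(6*(g + x)))
m(-10, -4)*(1/(M(-1) + n) + 122) = ((⅙ - 4*(-10) - 4*(-4))/(-10 - 4))*(1/((-1)² - 57) + 122) = ((⅙ + 40 + 16)/(-14))*(1/(1 - 57) + 122) = (-1/14*337/6)*(1/(-56) + 122) = -337*(-1/56 + 122)/84 = -337/84*6831/56 = -767349/1568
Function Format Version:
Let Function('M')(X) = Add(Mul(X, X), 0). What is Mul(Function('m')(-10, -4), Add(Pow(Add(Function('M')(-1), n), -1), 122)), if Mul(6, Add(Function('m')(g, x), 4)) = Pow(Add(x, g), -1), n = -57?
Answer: Rational(-767349, 1568) ≈ -489.38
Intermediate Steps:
Function('M')(X) = Pow(X, 2) (Function('M')(X) = Add(Pow(X, 2), 0) = Pow(X, 2))
Function('m')(g, x) = Add(-4, Mul(Rational(1, 6), Pow(Add(g, x), -1))) (Function('m')(g, x) = Add(-4, Mul(Rational(1, 6), Pow(Add(x, g), -1))) = Add(-4, Mul(Rational(1, 6), Pow(Add(g, x), -1))))
Mul(Function('m')(-10, -4), Add(Pow(Add(Function('M')(-1), n), -1), 122)) = Mul(Mul(Pow(Add(-10, -4), -1), Add(Rational(1, 6), Mul(-4, -10), Mul(-4, -4))), Add(Pow(Add(Pow(-1, 2), -57), -1), 122)) = Mul(Mul(Pow(-14, -1), Add(Rational(1, 6), 40, 16)), Add(Pow(Add(1, -57), -1), 122)) = Mul(Mul(Rational(-1, 14), Rational(337, 6)), Add(Pow(-56, -1), 122)) = Mul(Rational(-337, 84), Add(Rational(-1, 56), 122)) = Mul(Rational(-337, 84), Rational(6831, 56)) = Rational(-767349, 1568)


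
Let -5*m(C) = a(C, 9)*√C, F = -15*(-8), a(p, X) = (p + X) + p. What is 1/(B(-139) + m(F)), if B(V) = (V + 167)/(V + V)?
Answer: 4865/14375055362 - 4810929*√30/14375055362 ≈ -0.0018327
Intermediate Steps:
B(V) = (167 + V)/(2*V) (B(V) = (167 + V)/((2*V)) = (167 + V)*(1/(2*V)) = (167 + V)/(2*V))
a(p, X) = X + 2*p (a(p, X) = (X + p) + p = X + 2*p)
F = 120
m(C) = -√C*(9 + 2*C)/5 (m(C) = -(9 + 2*C)*√C/5 = -√C*(9 + 2*C)/5)
1/(B(-139) + m(F)) = 1/((½)*(167 - 139)/(-139) + √120*(-9 - 2*120)/5) = 1/((½)*(-1/139)*28 + (2*√30)*(-9 - 240)/5) = 1/(-14/139 + (⅕)*(2*√30)*(-249)) = 1/(-14/139 - 498*√30/5)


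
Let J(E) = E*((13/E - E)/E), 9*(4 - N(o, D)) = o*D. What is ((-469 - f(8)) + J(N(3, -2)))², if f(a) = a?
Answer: 404532769/1764 ≈ 2.2933e+5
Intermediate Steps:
N(o, D) = 4 - D*o/9 (N(o, D) = 4 - o*D/9 = 4 - D*o/9)
J(E) = -E + 13/E (J(E) = E*((-E + 13/E)/E) = -E + 13/E)
((-469 - f(8)) + J(N(3, -2)))² = ((-469 - 1*8) + (-(4 - ⅑*(-2)*3) + 13/(4 - ⅑*(-2)*3)))² = ((-469 - 8) + (-(4 + ⅔) + 13/(4 + ⅔)))² = (-477 + (-1*14/3 + 13/(14/3)))² = (-477 + (-14/3 + 13*(3/14)))² = (-477 + (-14/3 + 39/14))² = (-477 - 79/42)² = (-20113/42)² = 404532769/1764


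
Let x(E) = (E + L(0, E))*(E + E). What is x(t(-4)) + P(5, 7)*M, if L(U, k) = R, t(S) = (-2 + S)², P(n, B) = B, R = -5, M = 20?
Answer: 2372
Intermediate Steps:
L(U, k) = -5
x(E) = 2*E*(-5 + E) (x(E) = (E - 5)*(E + E) = (-5 + E)*(2*E) = 2*E*(-5 + E))
x(t(-4)) + P(5, 7)*M = 2*(-2 - 4)²*(-5 + (-2 - 4)²) + 7*20 = 2*(-6)²*(-5 + (-6)²) + 140 = 2*36*(-5 + 36) + 140 = 2*36*31 + 140 = 2232 + 140 = 2372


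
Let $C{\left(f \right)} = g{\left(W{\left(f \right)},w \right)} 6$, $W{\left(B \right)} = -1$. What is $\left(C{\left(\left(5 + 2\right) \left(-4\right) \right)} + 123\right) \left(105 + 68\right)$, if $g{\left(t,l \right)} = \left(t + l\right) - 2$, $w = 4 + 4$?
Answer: $26469$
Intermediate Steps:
$w = 8$
$g{\left(t,l \right)} = -2 + l + t$ ($g{\left(t,l \right)} = \left(l + t\right) - 2 = -2 + l + t$)
$C{\left(f \right)} = 30$ ($C{\left(f \right)} = \left(-2 + 8 - 1\right) 6 = 5 \cdot 6 = 30$)
$\left(C{\left(\left(5 + 2\right) \left(-4\right) \right)} + 123\right) \left(105 + 68\right) = \left(30 + 123\right) \left(105 + 68\right) = 153 \cdot 173 = 26469$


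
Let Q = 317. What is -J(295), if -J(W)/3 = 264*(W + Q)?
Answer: 484704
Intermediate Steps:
J(W) = -251064 - 792*W (J(W) = -792*(W + 317) = -792*(317 + W) = -3*(83688 + 264*W) = -251064 - 792*W)
-J(295) = -(-251064 - 792*295) = -(-251064 - 233640) = -1*(-484704) = 484704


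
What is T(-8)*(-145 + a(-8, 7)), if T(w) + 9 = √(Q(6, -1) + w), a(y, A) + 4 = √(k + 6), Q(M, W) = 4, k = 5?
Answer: (9 - 2*I)*(149 - √11) ≈ 1311.2 - 291.37*I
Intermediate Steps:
a(y, A) = -4 + √11 (a(y, A) = -4 + √(5 + 6) = -4 + √11)
T(w) = -9 + √(4 + w)
T(-8)*(-145 + a(-8, 7)) = (-9 + √(4 - 8))*(-145 + (-4 + √11)) = (-9 + √(-4))*(-149 + √11) = (-9 + 2*I)*(-149 + √11) = (-149 + √11)*(-9 + 2*I)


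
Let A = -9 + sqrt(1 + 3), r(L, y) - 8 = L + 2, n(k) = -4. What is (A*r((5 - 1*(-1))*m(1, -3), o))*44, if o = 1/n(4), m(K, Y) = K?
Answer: -4928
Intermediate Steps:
o = -1/4 (o = 1/(-4) = -1/4 ≈ -0.25000)
r(L, y) = 10 + L (r(L, y) = 8 + (L + 2) = 8 + (2 + L) = 10 + L)
A = -7 (A = -9 + sqrt(4) = -9 + 2 = -7)
(A*r((5 - 1*(-1))*m(1, -3), o))*44 = -7*(10 + (5 - 1*(-1))*1)*44 = -7*(10 + (5 + 1)*1)*44 = -7*(10 + 6*1)*44 = -7*(10 + 6)*44 = -7*16*44 = -112*44 = -4928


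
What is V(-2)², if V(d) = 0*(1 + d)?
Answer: 0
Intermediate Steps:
V(d) = 0
V(-2)² = 0² = 0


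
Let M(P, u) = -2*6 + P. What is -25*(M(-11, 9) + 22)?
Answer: 25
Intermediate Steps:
M(P, u) = -12 + P
-25*(M(-11, 9) + 22) = -25*((-12 - 11) + 22) = -25*(-23 + 22) = -25*(-1) = 25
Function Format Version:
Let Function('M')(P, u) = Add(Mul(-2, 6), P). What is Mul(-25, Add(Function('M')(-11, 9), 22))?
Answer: 25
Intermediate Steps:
Function('M')(P, u) = Add(-12, P)
Mul(-25, Add(Function('M')(-11, 9), 22)) = Mul(-25, Add(Add(-12, -11), 22)) = Mul(-25, Add(-23, 22)) = Mul(-25, -1) = 25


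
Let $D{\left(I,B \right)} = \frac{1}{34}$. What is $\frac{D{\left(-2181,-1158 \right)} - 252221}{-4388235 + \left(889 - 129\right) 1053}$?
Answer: $\frac{8575513}{121990470} \approx 0.070297$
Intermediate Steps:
$D{\left(I,B \right)} = \frac{1}{34}$
$\frac{D{\left(-2181,-1158 \right)} - 252221}{-4388235 + \left(889 - 129\right) 1053} = \frac{\frac{1}{34} - 252221}{-4388235 + \left(889 - 129\right) 1053} = - \frac{8575513}{34 \left(-4388235 + 760 \cdot 1053\right)} = - \frac{8575513}{34 \left(-4388235 + 800280\right)} = - \frac{8575513}{34 \left(-3587955\right)} = \left(- \frac{8575513}{34}\right) \left(- \frac{1}{3587955}\right) = \frac{8575513}{121990470}$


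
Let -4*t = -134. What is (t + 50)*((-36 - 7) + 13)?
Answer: -2505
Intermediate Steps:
t = 67/2 (t = -¼*(-134) = 67/2 ≈ 33.500)
(t + 50)*((-36 - 7) + 13) = (67/2 + 50)*((-36 - 7) + 13) = 167*(-43 + 13)/2 = (167/2)*(-30) = -2505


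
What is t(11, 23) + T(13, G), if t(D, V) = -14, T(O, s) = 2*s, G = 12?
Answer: 10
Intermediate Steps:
t(11, 23) + T(13, G) = -14 + 2*12 = -14 + 24 = 10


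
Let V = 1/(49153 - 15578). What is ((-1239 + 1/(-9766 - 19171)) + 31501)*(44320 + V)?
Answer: 1303067472885383493/971559775 ≈ 1.3412e+9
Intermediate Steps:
V = 1/33575 ≈ 2.9784e-5
((-1239 + 1/(-9766 - 19171)) + 31501)*(44320 + V) = ((-1239 + 1/(-9766 - 19171)) + 31501)*(44320 + 1/33575) = ((-1239 + 1/(-28937)) + 31501)*(1488044001/33575) = ((-1239 - 1/28937) + 31501)*(1488044001/33575) = (-35852944/28937 + 31501)*(1488044001/33575) = (875691493/28937)*(1488044001/33575) = 1303067472885383493/971559775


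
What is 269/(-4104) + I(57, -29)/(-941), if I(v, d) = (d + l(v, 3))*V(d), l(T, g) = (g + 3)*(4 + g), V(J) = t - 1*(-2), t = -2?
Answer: -269/4104 ≈ -0.065546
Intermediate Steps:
V(J) = 0 (V(J) = -2 - 1*(-2) = -2 + 2 = 0)
l(T, g) = (3 + g)*(4 + g)
I(v, d) = 0 (I(v, d) = (d + (12 + 3² + 7*3))*0 = (d + (12 + 9 + 21))*0 = (d + 42)*0 = (42 + d)*0 = 0)
269/(-4104) + I(57, -29)/(-941) = 269/(-4104) + 0/(-941) = 269*(-1/4104) + 0*(-1/941) = -269/4104 + 0 = -269/4104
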